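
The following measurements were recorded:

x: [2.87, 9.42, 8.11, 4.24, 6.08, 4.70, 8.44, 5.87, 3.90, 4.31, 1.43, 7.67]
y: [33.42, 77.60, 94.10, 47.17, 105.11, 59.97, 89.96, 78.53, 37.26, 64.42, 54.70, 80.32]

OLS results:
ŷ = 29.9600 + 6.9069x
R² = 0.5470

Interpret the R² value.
R² = 0.5470 means 54.70% of the variation in y is explained by the linear relationship with x. This indicates a moderate fit.

R² (coefficient of determination) measures the proportion of variance in y explained by the regression model.

Here R² = 0.5470:
- Explained: 54.70% of the variation in y
- Unexplained (residual): 100% − 54.70% = 45.30%
- Rule of thumb (below 0.3 weak; 0.3 to below 0.7 moderate; 0.7 and above strong) → moderate

Calculation: R² = 1 − (SS_res / SS_tot), where SS_res is the sum of squared residuals and SS_tot the total sum of squares.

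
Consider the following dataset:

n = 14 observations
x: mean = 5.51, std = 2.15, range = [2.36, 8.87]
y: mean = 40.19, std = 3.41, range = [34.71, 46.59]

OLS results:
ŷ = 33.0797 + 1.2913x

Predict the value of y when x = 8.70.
ŷ = 44.3140

To predict y for x = 8.70, substitute into the regression equation:

ŷ = 33.0797 + 1.2913 × 8.70
ŷ = 33.0797 + 11.2343
ŷ = 44.3140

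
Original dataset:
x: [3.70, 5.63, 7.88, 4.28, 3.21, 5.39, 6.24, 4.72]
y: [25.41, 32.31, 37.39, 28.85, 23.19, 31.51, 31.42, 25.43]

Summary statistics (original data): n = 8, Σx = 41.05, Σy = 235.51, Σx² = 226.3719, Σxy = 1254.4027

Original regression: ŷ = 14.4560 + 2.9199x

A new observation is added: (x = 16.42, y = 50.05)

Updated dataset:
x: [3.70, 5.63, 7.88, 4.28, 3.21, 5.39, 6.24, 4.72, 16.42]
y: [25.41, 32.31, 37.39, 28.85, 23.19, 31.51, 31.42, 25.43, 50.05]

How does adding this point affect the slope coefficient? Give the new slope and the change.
The slope changes from 2.9199 to 1.9593 (change of -0.9606, or -32.9%).

x = 16.42 lies well outside the original x-range [3.21, 7.88] (x̄ ≈ 5.13), so this observation has high leverage and can move the slope substantially.

Step 1: Update the sums with the new point (n goes from 8 to 9)
Σx  = 41.05 + 16.42 = 57.47
Σy  = 235.51 + 50.05 = 285.56
Σx² = 226.3719 + 16.42² = 226.3719 + 269.6164 = 495.9883
Σxy = 1254.4027 + 16.42×50.05 = 1254.4027 + 821.8210 = 2076.2237

Step 2: Recompute the slope with b₁ = (nΣxy − ΣxΣy) / (nΣx² − (Σx)²)
Numerator   = 9×2076.2237 − 57.47×285.56 = 18686.0133 − 16411.1332 = 2274.8801
Denominator = 9×495.9883 − 57.47² = 4463.8947 − 3302.8009 = 1161.0938
b₁(new) = 2274.8801 / 1161.0938 = 1.9593

(Same formula on the original sums: (8×1254.4027 − 41.05×235.51) / (8×226.3719 − 41.05²) = 367.5361 / 125.8727 = 2.9199, matching the given fit.)

Step 3: Change in slope
Δβ₁ = 1.9593 − 2.9199 = -0.9606
Relative change = -0.9606 / 2.9199 × 100% = -32.9%
→ the slope decreases when the point is added.

Because the point sits below the extension of the original line at a high-leverage x, it tilts the fit down.
In practice: check such a point for data-entry or measurement error; examine leverage (hᵢ) and Cook's distance rather than deleting it automatically.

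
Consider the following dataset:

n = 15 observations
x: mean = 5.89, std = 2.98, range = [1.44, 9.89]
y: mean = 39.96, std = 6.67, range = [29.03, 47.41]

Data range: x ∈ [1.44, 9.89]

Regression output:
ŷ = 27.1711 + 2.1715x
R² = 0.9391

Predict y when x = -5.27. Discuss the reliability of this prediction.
The equation gives ŷ = 15.7273; however x = -5.27 is 6.71 units below the observed range, so this extrapolated value should not be trusted.

Prediction calculation:
ŷ = 27.1711 + 2.1715 × (-5.27)
ŷ = 15.7273

Reliability:
- Data range: x ∈ [1.44, 9.89]
- Prediction point: x = -5.27 is 6.71 units below the observed range → this is EXTRAPOLATION, not interpolation

Why that matters here:
- There are no observations near this x to validate the fitted line there
- R² describes fit only over the sampled x values; it says nothing about behaviour beyond them
- The standard error of prediction grows with (x − x̄)², and x = -5.27 is far from x̄ = 5.89

A defensible statement: 'if the linear trend continued to x = -5.27, y would be about 15.7273' — the premise is untested.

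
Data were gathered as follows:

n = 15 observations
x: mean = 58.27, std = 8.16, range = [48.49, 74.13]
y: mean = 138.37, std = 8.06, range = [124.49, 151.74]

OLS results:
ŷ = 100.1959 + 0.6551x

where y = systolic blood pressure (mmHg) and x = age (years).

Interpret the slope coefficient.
An increase of one year in age is associated with a 0.6551 mmHg increase in predicted blood pressure.

β₁ = 0.6551 is the change in predicted blood pressure (mmHg) per additional year of age.

Interpretation:
- Age up by 1 year → predicted blood pressure increases by 0.6551 mmHg
- This is a linear approximation: the same per-unit change is assumed across the whole observed x range

The intercept β₀ = 100.1959 is the predicted blood pressure when age = 0; since the smallest observed x is 48.49, this is an extrapolation and mainly anchors the line.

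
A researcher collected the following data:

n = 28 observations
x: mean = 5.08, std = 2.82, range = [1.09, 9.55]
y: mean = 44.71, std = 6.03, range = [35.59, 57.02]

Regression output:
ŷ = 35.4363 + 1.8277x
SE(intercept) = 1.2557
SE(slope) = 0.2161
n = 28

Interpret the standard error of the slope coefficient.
The slope 1.8277 is pinned down to within about ±0.2161 (one SE) by these data — relative uncertainty 11.8%, i.e. precise.

What SE measures:
- The standard error quantifies the sampling variability of the coefficient estimate
- It is the estimated standard deviation of β̂₁ across hypothetical repeated samples of the same size
- Smaller SE → more precise estimate

Relative precision:
- SE / |β̂₁| = 0.2161 / 1.8277 = 11.8%
- Rule of thumb (under 20%: precise; 20% to under 50%: moderately precise; 50% or more: imprecise) → precise

Rough 95% range (±2 SE): 1.8277 ± 0.4322 → (1.3955, 2.2599).

What drives SE(β̂₁): wider spread of x values → smaller SE; more residual scatter → larger SE.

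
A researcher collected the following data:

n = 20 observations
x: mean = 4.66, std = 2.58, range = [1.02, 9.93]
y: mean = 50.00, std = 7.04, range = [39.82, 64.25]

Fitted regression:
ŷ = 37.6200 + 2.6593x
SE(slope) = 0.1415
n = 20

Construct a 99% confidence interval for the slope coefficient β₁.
The 99% CI for β₁ is (2.2520, 3.0666)

Confidence interval for the slope:

The 99% CI for β₁ is: β̂₁ ± t*(α/2, n-2) × SE(β̂₁)

Step 1: Find critical t-value
- Confidence level = 0.99
- Degrees of freedom = n - 2 = 20 - 2 = 18
- t*(α/2, 18) = 2.8784

Step 2: Calculate margin of error
Margin = 2.8784 × 0.1415 = 0.4073

Step 3: Construct interval
CI = 2.6593 ± 0.4073
CI = (2.2520, 3.0666)

Interpretation: We are 99% confident that the true slope β₁ lies between 2.2520 and 3.0666.
Since 0 is outside the interval, a two-sided test at α = 0.01 would reject H₀: β₁ = 0.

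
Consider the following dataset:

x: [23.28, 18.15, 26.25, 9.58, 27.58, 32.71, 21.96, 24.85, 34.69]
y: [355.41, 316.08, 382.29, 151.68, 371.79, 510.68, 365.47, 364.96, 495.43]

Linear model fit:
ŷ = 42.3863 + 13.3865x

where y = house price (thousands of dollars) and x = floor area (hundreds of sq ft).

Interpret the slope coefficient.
An increase of one hundred sq ft in floor area is associated with a 13.3865 thousand dollars increase in predicted house price.

The slope coefficient β₁ = 13.3865 represents the marginal effect of floor area on house price.

Interpretation:
- Floor area up by 1 hundred sq ft → predicted house price increases by 13.3865 thousand dollars
- The effect is assumed constant over the observed range of x (linearity)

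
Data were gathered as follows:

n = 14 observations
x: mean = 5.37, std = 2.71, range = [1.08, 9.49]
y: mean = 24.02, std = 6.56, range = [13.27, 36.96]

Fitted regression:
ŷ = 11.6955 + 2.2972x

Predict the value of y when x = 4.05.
ŷ = 20.9992

x = 4.05 lies inside the observed range [1.08, 9.49], so the fitted equation applies directly:

ŷ = 11.6955 + 2.2972 × 4.05
ŷ = 11.6955 + 9.3037
ŷ = 20.9992

This is the fitted mean response at that x — an individual observation would come with a wider prediction interval.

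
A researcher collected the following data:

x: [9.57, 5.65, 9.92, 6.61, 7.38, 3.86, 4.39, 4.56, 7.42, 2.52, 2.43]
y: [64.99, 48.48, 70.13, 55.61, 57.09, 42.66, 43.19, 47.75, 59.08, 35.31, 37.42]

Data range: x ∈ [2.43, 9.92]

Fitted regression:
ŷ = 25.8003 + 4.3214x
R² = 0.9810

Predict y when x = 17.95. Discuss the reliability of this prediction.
ŷ = 103.3694 (extrapolation — x = 17.95 lies outside [2.43, 9.92], so reliability is low).

Prediction calculation:
ŷ = 25.8003 + 4.3214 × 17.95
ŷ = 103.3694

Reliability:
- Data range: x ∈ [2.43, 9.92]
- Prediction point: x = 17.95 is 8.03 units above the observed range → this is EXTRAPOLATION, not interpolation

Why that matters here:
- Real relationships often flatten, saturate, or turn nonlinear at extremes
- R² describes fit only over the sampled x values; it says nothing about behaviour beyond them
- The standard error of prediction grows with (x − x̄)², and x = 17.95 is far from x̄ = 5.85

Report the number if required, but flag clearly that it is an extrapolation.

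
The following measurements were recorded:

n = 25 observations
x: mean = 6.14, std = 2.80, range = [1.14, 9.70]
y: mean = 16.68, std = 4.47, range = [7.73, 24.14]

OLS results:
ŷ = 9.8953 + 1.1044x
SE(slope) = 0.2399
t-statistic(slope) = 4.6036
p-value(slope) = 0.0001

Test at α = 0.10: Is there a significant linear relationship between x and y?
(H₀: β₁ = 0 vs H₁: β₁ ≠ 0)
p-value = 0.0001 < α = 0.10, so we reject H₀. The relationship is significant.

Hypothesis test for the slope coefficient:

H₀: β₁ = 0 (no linear relationship)
H₁: β₁ ≠ 0 (linear relationship exists)

Test statistic: t = β̂₁ / SE(β̂₁) = 1.1044 / 0.2399 = 4.6036

The p-value (0.0001) is the probability, under H₀, of a t-statistic at least as extreme as |t| = 4.6036 (two-sided, df = n − 2 = 23).

Decision rule: reject H₀ if p-value < α.
p-value = 0.0001 < α = 0.10 → reject H₀.

At α = 0.10 the data do provide convincing evidence of a nonzero slope.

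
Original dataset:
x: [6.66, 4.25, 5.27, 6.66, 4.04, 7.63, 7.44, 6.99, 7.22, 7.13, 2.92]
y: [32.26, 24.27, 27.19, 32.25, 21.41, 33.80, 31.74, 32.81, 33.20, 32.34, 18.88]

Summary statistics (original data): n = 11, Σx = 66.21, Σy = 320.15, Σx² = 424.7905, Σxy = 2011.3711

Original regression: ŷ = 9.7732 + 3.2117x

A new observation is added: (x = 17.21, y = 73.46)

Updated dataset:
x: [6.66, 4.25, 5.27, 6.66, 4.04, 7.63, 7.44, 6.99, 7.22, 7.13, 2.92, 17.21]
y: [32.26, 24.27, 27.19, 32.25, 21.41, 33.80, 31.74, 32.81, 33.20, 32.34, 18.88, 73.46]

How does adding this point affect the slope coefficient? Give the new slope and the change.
Adding the point moves β₁ from 3.2117 to 3.8235, i.e. it increases by 0.6118 (+19.0%).

x = 17.21 lies well outside the original x-range [2.92, 7.63] (x̄ ≈ 6.02), so this observation has high leverage and can move the slope substantially.

Step 1: Update the sums with the new point (n goes from 11 to 12)
Σx  = 66.21 + 17.21 = 83.42
Σy  = 320.15 + 73.46 = 393.61
Σx² = 424.7905 + 17.21² = 424.7905 + 296.1841 = 720.9746
Σxy = 2011.3711 + 17.21×73.46 = 2011.3711 + 1264.2466 = 3275.6177

Step 2: Recompute the slope with b₁ = (nΣxy − ΣxΣy) / (nΣx² − (Σx)²)
Numerator   = 12×3275.6177 − 83.42×393.61 = 39307.4124 − 32834.9462 = 6472.4662
Denominator = 12×720.9746 − 83.42² = 8651.6952 − 6958.8964 = 1692.7988
b₁(new) = 6472.4662 / 1692.7988 = 3.8235

(Same formula on the original sums: (11×2011.3711 − 66.21×320.15) / (11×424.7905 − 66.21²) = 927.9506 / 288.9314 = 3.2117, matching the given fit.)

Step 3: Change in slope
Δβ₁ = 3.8235 − 3.2117 = +0.6118
Relative change = +0.6118 / 3.2117 × 100% = +19.0%
→ the slope increases when the point is added.

A high-leverage point only changes the slope if it is off the original line; here y = 73.46 is above the original trend, so the slope increases.
In practice: investigate whether it comes from the same population as the rest of the sample; check such a point for data-entry or measurement error.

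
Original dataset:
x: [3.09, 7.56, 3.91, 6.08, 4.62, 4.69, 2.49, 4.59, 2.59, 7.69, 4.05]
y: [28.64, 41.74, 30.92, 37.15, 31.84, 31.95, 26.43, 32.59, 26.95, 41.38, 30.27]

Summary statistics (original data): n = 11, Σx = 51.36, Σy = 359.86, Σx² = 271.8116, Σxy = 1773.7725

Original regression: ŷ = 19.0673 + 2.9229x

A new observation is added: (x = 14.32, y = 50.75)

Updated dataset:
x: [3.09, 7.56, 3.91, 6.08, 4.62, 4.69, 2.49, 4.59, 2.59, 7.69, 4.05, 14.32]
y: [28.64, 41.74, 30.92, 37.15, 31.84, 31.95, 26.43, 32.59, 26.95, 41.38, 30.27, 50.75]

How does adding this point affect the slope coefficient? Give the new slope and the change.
Adding the point moves β₁ from 2.9229 to 2.1562, i.e. it decreases by 0.7667 (-26.2%).

The new point has HIGH LEVERAGE: x = 14.32 is far from the original mean x̄ = 51.36/11 ≈ 4.67 (original range [2.49, 7.69]).

Step 1: Update the sums with the new point (n goes from 11 to 12)
Σx  = 51.36 + 14.32 = 65.68
Σy  = 359.86 + 50.75 = 410.61
Σx² = 271.8116 + 14.32² = 271.8116 + 205.0624 = 476.8740
Σxy = 1773.7725 + 14.32×50.75 = 1773.7725 + 726.7400 = 2500.5125

Step 2: Recompute the slope with b₁ = (nΣxy − ΣxΣy) / (nΣx² − (Σx)²)
Numerator   = 12×2500.5125 − 65.68×410.61 = 30006.1500 − 26968.8648 = 3037.2852
Denominator = 12×476.8740 − 65.68² = 5722.4880 − 4313.8624 = 1408.6256
b₁(new) = 3037.2852 / 1408.6256 = 2.1562

(Same formula on the original sums: (11×1773.7725 − 51.36×359.86) / (11×271.8116 − 51.36²) = 1029.0879 / 352.0780 = 2.9229, matching the given fit.)

Step 3: Change in slope
Δβ₁ = 2.1562 − 2.9229 = -0.7667
Relative change = -0.7667 / 2.9229 × 100% = -26.2%
→ the slope decreases when the point is added.

Because the point sits below the extension of the original line at a high-leverage x, it tilts the fit down.
In practice: check such a point for data-entry or measurement error; investigate whether it comes from the same population as the rest of the sample.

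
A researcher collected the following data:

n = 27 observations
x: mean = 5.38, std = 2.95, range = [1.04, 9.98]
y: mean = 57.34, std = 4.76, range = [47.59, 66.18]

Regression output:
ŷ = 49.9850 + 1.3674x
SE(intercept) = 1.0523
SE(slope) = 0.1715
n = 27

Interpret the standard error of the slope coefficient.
SE(slope) = 0.1715 measures the uncertainty in the estimated slope. The coefficient is estimated precisely (SE/|β̂₁| = 12.5%).

SE(β̂₁) = s / √Sxx, where s is the residual standard deviation and Sxx = Σ(x − x̄)². It is the yardstick for how far β̂₁ = 1.3674 could plausibly be from the true slope.

Relative precision:
- SE / |β̂₁| = 0.1715 / 1.3674 = 12.5%
- Rule of thumb (under 20%: precise; 20% to under 50%: moderately precise; 50% or more: imprecise) → precise

Link to the t-test: t = β̂₁ / SE(β̂₁) = 1.3674 / 0.1715 = 7.9732, the statistic for H₀: β₁ = 0.

What drives SE(β̂₁): more residual scatter → larger SE; wider spread of x values → smaller SE.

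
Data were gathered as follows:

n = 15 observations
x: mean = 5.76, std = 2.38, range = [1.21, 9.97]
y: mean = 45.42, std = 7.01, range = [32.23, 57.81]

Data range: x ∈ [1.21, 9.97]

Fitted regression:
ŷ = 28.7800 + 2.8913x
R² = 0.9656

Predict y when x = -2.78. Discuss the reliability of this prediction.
ŷ = 20.7422, but this is extrapolation (below the data range [1.21, 9.97]) and may be unreliable.

Prediction calculation:
ŷ = 28.7800 + 2.8913 × (-2.78)
ŷ = 20.7422

Reliability:
- Data range: x ∈ [1.21, 9.97]
- Prediction point: x = -2.78 is 3.99 units below the observed range → this is EXTRAPOLATION, not interpolation

Why that matters here:
- There are no observations near this x to validate the fitted line there
- The linear relationship may not hold outside the observed range
- R² describes fit only over the sampled x values; it says nothing about behaviour beyond them

The R² = 0.9656 only validates the fit within [1.21, 9.97]; treat ŷ = 20.7422 with caution.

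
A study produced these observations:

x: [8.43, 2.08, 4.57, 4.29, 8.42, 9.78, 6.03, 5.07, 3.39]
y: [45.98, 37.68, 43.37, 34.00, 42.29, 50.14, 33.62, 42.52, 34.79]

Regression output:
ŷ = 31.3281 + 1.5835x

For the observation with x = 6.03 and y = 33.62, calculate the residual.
Residual = -7.2566

The residual is the difference between the actual value and the predicted value:

Residual = y - ŷ

Step 1: Calculate predicted value
ŷ = 31.3281 + 1.5835 × 6.03
ŷ = 40.8766

Step 2: Calculate residual
Residual = 33.62 - 40.8766
Residual = -7.2566

The residual is negative, so the observed y = 33.62 sits below the regression line (the line overestimates it by 7.2566).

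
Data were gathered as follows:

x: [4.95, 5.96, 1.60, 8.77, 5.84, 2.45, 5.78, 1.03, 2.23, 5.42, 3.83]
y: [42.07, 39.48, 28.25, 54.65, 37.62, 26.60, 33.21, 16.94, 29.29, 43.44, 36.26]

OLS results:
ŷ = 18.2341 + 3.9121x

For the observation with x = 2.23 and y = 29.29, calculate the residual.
Residual = 2.3319

The residual is the difference between the actual value and the predicted value:

Residual = y - ŷ

Step 1: Calculate predicted value
ŷ = 18.2341 + 3.9121 × 2.23
ŷ = 26.9581

Step 2: Calculate residual
Residual = 29.29 - 26.9581
Residual = 2.3319

The residual is positive, so the observed y = 29.29 sits above the regression line (the line underestimates it by 2.3319).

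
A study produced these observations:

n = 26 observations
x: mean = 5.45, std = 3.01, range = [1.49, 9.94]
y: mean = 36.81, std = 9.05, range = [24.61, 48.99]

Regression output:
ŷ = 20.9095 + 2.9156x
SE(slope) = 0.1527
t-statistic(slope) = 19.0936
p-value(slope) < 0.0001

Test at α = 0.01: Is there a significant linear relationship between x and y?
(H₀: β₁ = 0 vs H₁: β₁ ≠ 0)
p-value < 0.0001 < α = 0.01, so we reject H₀. The relationship is significant.

Hypothesis test for the slope coefficient:

H₀: β₁ = 0 (no linear relationship)
H₁: β₁ ≠ 0 (linear relationship exists)

Test statistic: t = β̂₁ / SE(β̂₁) = 2.9156 / 0.1527 = 19.0936

With df = 24, the two-sided p-value for |t| = 19.0936 is <0.0001.

Decision rule: reject H₀ if p-value < α.
p-value < 0.0001 < α = 0.01 → reject H₀.

Conclusion: the linear association between x and y is significant at the 1% level.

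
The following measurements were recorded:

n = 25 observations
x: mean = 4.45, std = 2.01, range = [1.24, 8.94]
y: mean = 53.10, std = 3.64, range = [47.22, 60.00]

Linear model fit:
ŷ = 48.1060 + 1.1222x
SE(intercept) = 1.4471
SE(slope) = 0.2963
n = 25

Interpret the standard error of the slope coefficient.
The slope 1.1222 is pinned down to within about ±0.2963 (one SE) by these data — relative uncertainty 26.4%, i.e. moderately precise.

SE(β̂₁) = s / √Sxx, where s is the residual standard deviation and Sxx = Σ(x − x̄)². It is the yardstick for how far β̂₁ = 1.1222 could plausibly be from the true slope.

Relative precision:
- SE / |β̂₁| = 0.2963 / 1.1222 = 26.4%
- Rule of thumb (under 20%: precise; 20% to under 50%: moderately precise; 50% or more: imprecise) → moderately precise

Link to the t-test: t = β̂₁ / SE(β̂₁) = 1.1222 / 0.2963 = 3.7874, the statistic for H₀: β₁ = 0.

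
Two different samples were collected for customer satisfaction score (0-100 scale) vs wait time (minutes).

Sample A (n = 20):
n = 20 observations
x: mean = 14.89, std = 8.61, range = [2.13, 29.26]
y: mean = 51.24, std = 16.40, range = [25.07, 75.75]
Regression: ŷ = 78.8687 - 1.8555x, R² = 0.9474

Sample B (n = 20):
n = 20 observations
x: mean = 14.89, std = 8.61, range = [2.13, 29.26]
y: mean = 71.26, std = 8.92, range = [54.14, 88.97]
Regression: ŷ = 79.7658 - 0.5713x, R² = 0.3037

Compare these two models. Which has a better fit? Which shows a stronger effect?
Model A has the better fit (R² = 0.9474 vs 0.3037). Model A shows the stronger effect (|β₁| = 1.8555 vs 0.5713).

Model Comparison:

Which explains more variance? (R²)
- Model A: R² = 0.9474 → 94.74% of variance in satisfaction score explained
- Model B: R² = 0.3037 → 30.37% of variance in satisfaction score explained
- 0.9474 > 0.3037 → Model A has the better fit

Which has the larger per-minute effect? (|β₁|)
- Model A: β₁ = -1.8555 → predicted satisfaction score falls 1.8555 points per additional minute of wait time
- Model B: β₁ = -0.5713 → predicted satisfaction score falls 0.5713 points per additional minute of wait time
- |-1.8555| > |-0.5713| → Model A shows the stronger marginal effect

Note: The two samples could reflect different populations, time periods, or measurement quality.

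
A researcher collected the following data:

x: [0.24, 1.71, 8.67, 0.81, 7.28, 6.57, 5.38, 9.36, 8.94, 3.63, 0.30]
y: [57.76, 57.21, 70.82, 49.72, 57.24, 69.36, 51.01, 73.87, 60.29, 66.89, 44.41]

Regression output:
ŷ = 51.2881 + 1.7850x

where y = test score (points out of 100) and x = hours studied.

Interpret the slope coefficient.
For each additional hour of study time, predicted test score increases by approximately 1.7850 points.

β₁ = 1.7850 is the change in predicted test score (points) per additional hour of study time.

Interpretation:
- Study time up by 1 hour → predicted test score increases by 1.7850 points
- This is a linear approximation: the same per-unit change is assumed across the whole observed x range
- The slope describes association in these data, not necessarily a causal effect

(β₀ = 51.2881 is the fitted value at x = 0 and is not part of the slope interpretation.)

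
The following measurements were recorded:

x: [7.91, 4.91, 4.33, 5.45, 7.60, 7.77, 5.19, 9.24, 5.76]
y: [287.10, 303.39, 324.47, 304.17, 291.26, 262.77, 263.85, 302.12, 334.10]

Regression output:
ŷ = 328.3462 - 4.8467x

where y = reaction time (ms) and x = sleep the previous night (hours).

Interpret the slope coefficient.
An increase of one hour in sleep is associated with a 4.8467 ms decrease in predicted reaction time.

β₁ = -4.8467 is the change in predicted reaction time (ms) per additional hour of sleep.

Interpretation:
- Sleep up by 1 hour → predicted reaction time decreases by 4.8467 ms
- This is a linear approximation: the same per-unit change is assumed across the whole observed x range
- The slope describes association in these data, not necessarily a causal effect

(β₀ = 328.3462 is the fitted value at x = 0 and is not part of the slope interpretation.)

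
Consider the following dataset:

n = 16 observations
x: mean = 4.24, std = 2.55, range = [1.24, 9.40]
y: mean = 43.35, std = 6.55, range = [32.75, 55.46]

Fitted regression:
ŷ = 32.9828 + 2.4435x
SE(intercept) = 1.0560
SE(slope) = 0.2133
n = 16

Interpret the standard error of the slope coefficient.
SE(β̂₁) = 0.2133 is the estimated standard deviation of the slope estimate across repeated samples; relative to β̂₁ = 2.4435 that is 8.7%, a precise estimate.

SE(β̂₁) = 0.2133 says: if we drew many samples of n = 16 from the same population and refit each time, the fitted slopes would scatter with a standard deviation of roughly 0.2133 around the true β₁.

Relative precision:
- SE / |β̂₁| = 0.2133 / 2.4435 = 8.7%
- Rule of thumb (under 20%: precise; 20% to under 50%: moderately precise; 50% or more: imprecise) → precise

Rough 95% range (±2 SE): 2.4435 ± 0.4266 → (2.0169, 2.8701).

What drives SE(β̂₁): wider spread of x values → smaller SE.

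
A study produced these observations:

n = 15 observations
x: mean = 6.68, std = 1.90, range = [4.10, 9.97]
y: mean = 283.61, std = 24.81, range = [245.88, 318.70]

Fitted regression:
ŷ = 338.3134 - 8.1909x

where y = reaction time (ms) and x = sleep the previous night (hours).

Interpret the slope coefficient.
An increase of one hour in sleep is associated with a 8.1909 ms decrease in predicted reaction time.

β₁ = -8.1909 is the change in predicted reaction time (ms) per additional hour of sleep.

Interpretation:
- Sleep up by 1 hour → predicted reaction time decreases by 8.1909 ms
- This is a linear approximation: the same per-unit change is assumed across the whole observed x range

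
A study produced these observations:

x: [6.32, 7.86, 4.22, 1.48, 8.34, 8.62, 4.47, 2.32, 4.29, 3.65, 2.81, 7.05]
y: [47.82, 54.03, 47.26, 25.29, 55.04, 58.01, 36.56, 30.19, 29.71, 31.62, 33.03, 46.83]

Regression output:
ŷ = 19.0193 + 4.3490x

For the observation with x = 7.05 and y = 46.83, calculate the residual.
Residual = -2.8498

The residual is the difference between the actual value and the predicted value:

Residual = y - ŷ

Step 1: Calculate predicted value
ŷ = 19.0193 + 4.3490 × 7.05
ŷ = 49.6798

Step 2: Calculate residual
Residual = 46.83 - 49.6798
Residual = -2.8498

Interpretation: the model overestimates the actual value by 2.8498 at this point (negative residual → observation lies below the fitted line).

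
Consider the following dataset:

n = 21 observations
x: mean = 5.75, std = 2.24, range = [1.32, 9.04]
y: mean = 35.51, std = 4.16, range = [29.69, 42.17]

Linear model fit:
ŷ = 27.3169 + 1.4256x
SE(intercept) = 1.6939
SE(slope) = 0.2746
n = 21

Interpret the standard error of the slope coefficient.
SE(slope) = 0.2746 measures the uncertainty in the estimated slope. The coefficient is estimated precisely (SE/|β̂₁| = 19.3%).

SE(β̂₁) = 0.2746 says: if we drew many samples of n = 21 from the same population and refit each time, the fitted slopes would scatter with a standard deviation of roughly 0.2746 around the true β₁.

Relative precision:
- SE / |β̂₁| = 0.2746 / 1.4256 = 19.3%
- Rule of thumb (under 20%: precise; 20% to under 50%: moderately precise; 50% or more: imprecise) → precise

Link to interval estimation: a confidence interval for β₁ is β̂₁ ± t* × 0.2746, so SE sets the half-width per unit of t*.

What drives SE(β̂₁): more residual scatter → larger SE.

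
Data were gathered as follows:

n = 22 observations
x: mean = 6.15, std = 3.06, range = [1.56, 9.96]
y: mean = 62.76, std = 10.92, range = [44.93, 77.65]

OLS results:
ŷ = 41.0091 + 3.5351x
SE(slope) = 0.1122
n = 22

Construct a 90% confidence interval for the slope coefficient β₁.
The 90% CI for β₁ is (3.3416, 3.7286)

Confidence interval for the slope:

The 90% CI for β₁ is: β̂₁ ± t*(α/2, n-2) × SE(β̂₁)

Step 1: Find critical t-value
- Confidence level = 0.9
- Degrees of freedom = n - 2 = 22 - 2 = 20
- t*(α/2, 20) = 1.7247

Step 2: Calculate margin of error
Margin = 1.7247 × 0.1122 = 0.1935

Step 3: Construct interval
CI = 3.5351 ± 0.1935
CI = (3.3416, 3.7286)

Interpretation: We are 90% confident that the true slope β₁ lies between 3.3416 and 3.7286.
Since 0 is outside the interval, a two-sided test at α = 0.10 would reject H₀: β₁ = 0.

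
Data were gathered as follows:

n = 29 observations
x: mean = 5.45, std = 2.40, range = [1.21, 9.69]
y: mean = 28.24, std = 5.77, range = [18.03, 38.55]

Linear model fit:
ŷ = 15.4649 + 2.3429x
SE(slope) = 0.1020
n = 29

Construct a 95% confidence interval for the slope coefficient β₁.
The 95% CI for β₁ is (2.1336, 2.5522)

Confidence interval for the slope:

The 95% CI for β₁ is: β̂₁ ± t*(α/2, n-2) × SE(β̂₁)

Step 1: Find critical t-value
- Confidence level = 0.95
- Degrees of freedom = n - 2 = 29 - 2 = 27
- t*(α/2, 27) = 2.0518

Step 2: Calculate margin of error
Margin = 2.0518 × 0.1020 = 0.2093

Step 3: Construct interval
CI = 2.3429 ± 0.2093
CI = (2.1336, 2.5522)

Interpretation: We are 95% confident that the true slope β₁ lies between 2.1336 and 2.5522.
The interval does not include 0, suggesting a significant linear relationship.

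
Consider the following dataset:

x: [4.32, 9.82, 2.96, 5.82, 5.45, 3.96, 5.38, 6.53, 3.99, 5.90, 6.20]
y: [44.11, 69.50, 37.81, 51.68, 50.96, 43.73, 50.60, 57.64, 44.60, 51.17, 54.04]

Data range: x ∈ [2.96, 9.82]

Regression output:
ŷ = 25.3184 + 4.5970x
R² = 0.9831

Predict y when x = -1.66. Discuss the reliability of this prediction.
The equation gives ŷ = 17.6874; however x = -1.66 is 4.62 units below the observed range, so this extrapolated value should not be trusted.

Prediction calculation:
ŷ = 25.3184 + 4.5970 × (-1.66)
ŷ = 17.6874

Reliability:
- Data range: x ∈ [2.96, 9.82]
- Prediction point: x = -1.66 is 4.62 units below the observed range → this is EXTRAPOLATION, not interpolation

Why that matters here:
- The standard error of prediction grows with (x − x̄)², and x = -1.66 is far from x̄ = 5.48
- The linear relationship may not hold outside the observed range
- Real relationships often flatten, saturate, or turn nonlinear at extremes

A defensible statement: 'if the linear trend continued to x = -1.66, y would be about 17.6874' — the premise is untested.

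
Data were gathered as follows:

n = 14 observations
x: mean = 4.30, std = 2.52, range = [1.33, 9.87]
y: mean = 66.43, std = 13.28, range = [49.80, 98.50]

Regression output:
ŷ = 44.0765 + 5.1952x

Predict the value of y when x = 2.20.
ŷ = 55.5059

To predict y for x = 2.20, substitute into the regression equation:

ŷ = 44.0765 + 5.1952 × 2.20
ŷ = 44.0765 + 11.4294
ŷ = 55.5059

This is the fitted mean response at that x — an individual observation would come with a wider prediction interval.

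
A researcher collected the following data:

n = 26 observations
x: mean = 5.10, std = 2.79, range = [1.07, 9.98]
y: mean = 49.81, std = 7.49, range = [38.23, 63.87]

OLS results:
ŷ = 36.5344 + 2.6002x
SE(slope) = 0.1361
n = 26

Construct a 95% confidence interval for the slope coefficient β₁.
The 95% CI for β₁ is (2.3193, 2.8811)

Confidence interval for the slope:

The 95% CI for β₁ is: β̂₁ ± t*(α/2, n-2) × SE(β̂₁)

Step 1: Find critical t-value
- Confidence level = 0.95
- Degrees of freedom = n - 2 = 26 - 2 = 24
- t*(α/2, 24) = 2.0639

Step 2: Calculate margin of error
Margin = 2.0639 × 0.1361 = 0.2809

Step 3: Construct interval
CI = 2.6002 ± 0.2809
CI = (2.3193, 2.8811)

Interpretation: intervals built this way capture the true β₁ in 95% of repeated samples; here the plausible range for the per-unit effect of x on y is 2.3193 to 2.8811.
Since 0 is outside the interval, a two-sided test at α = 0.05 would reject H₀: β₁ = 0.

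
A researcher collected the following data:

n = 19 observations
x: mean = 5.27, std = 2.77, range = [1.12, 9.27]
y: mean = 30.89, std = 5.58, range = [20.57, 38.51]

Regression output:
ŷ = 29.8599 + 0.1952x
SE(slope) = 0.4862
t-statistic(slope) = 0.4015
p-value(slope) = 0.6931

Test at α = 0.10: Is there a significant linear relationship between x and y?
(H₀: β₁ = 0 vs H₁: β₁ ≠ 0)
Since p-value = 0.6931 ≥ α = 0.10, fail to reject H₀ — the slope is not significantly different from 0.

Hypothesis test for the slope coefficient:

H₀: β₁ = 0 (no linear relationship)
H₁: β₁ ≠ 0 (linear relationship exists)

Test statistic: t = β̂₁ / SE(β̂₁) = 0.1952 / 0.4862 = 0.4015

The p-value (0.6931) is the probability, under H₀, of a t-statistic at least as extreme as |t| = 0.4015 (two-sided, df = n − 2 = 17).

Decision rule: reject H₀ if p-value < α.
p-value = 0.6931 ≥ α = 0.10 → fail to reject H₀.

Conclusion: the linear association between x and y is not significant at the 10% level.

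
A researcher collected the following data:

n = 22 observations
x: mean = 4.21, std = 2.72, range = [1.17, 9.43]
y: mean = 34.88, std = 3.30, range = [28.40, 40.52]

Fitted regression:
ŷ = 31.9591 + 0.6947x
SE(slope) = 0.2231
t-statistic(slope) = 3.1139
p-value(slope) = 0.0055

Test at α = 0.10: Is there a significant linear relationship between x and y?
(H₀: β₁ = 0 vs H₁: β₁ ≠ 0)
Reject H₀: p-value = 0.0055 < α = 0.10. The linear relationship is significant at the 10% level.

Hypothesis test for the slope coefficient:

H₀: β₁ = 0 (no linear relationship)
H₁: β₁ ≠ 0 (linear relationship exists)

Test statistic: t = β̂₁ / SE(β̂₁) = 0.6947 / 0.2231 = 3.1139

The p-value (0.0055) is the probability, under H₀, of a t-statistic at least as extreme as |t| = 3.1139 (two-sided, df = n − 2 = 20).

Decision rule: reject H₀ if p-value < α.
p-value = 0.0055 < α = 0.10 → reject H₀.

There is sufficient evidence at the 10% significance level to conclude that a linear relationship exists between x and y.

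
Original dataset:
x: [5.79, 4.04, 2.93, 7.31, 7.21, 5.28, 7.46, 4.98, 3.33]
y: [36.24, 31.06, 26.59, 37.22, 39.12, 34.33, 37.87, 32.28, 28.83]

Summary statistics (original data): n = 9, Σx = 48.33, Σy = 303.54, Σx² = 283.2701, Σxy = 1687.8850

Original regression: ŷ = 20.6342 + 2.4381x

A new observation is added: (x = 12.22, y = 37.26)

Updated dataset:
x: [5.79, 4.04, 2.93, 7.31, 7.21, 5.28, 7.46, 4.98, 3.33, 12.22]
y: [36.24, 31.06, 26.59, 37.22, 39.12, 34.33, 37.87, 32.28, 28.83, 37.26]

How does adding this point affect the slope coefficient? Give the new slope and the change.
New slope β₁ = 1.2075 versus 2.4381 before: a change of -1.2306 (-50.5%).

x = 12.22 lies well outside the original x-range [2.93, 7.46] (x̄ ≈ 5.37), so this observation has high leverage and can move the slope substantially.

Step 1: Update the sums with the new point (n goes from 9 to 10)
Σx  = 48.33 + 12.22 = 60.55
Σy  = 303.54 + 37.26 = 340.80
Σx² = 283.2701 + 12.22² = 283.2701 + 149.3284 = 432.5985
Σxy = 1687.8850 + 12.22×37.26 = 1687.8850 + 455.3172 = 2143.2022

Step 2: Recompute the slope with b₁ = (nΣxy − ΣxΣy) / (nΣx² − (Σx)²)
Numerator   = 10×2143.2022 − 60.55×340.80 = 21432.0220 − 20635.4400 = 796.5820
Denominator = 10×432.5985 − 60.55² = 4325.9850 − 3666.3025 = 659.6825
b₁(new) = 796.5820 / 659.6825 = 1.2075

(Same formula on the original sums: (9×1687.8850 − 48.33×303.54) / (9×283.2701 − 48.33²) = 520.8768 / 213.6420 = 2.4381, matching the given fit.)

Step 3: Change in slope
Δβ₁ = 1.2075 − 2.4381 = -1.2306
Relative change = -1.2306 / 2.4381 × 100% = -50.5%
→ the slope decreases when the point is added.

Because the point sits below the extension of the original line at a high-leverage x, it tilts the fit down.
In practice: investigate whether it comes from the same population as the rest of the sample; examine leverage (hᵢ) and Cook's distance rather than deleting it automatically.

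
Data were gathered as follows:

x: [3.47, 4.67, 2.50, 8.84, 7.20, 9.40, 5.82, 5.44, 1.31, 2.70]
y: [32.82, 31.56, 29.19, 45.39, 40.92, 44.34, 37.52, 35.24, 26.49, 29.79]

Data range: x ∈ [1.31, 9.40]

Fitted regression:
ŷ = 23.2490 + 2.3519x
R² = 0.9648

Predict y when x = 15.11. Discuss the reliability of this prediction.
The equation gives ŷ = 58.7862; however x = 15.11 is 5.71 units above the observed range, so this extrapolated value should not be trusted.

Prediction calculation:
ŷ = 23.2490 + 2.3519 × 15.11
ŷ = 58.7862

Reliability:
- Data range: x ∈ [1.31, 9.40]
- Prediction point: x = 15.11 is 5.71 units above the observed range → this is EXTRAPOLATION, not interpolation

Why that matters here:
- The linear relationship may not hold outside the observed range
- There are no observations near this x to validate the fitted line there
- R² describes fit only over the sampled x values; it says nothing about behaviour beyond them

Report the number if required, but flag clearly that it is an extrapolation.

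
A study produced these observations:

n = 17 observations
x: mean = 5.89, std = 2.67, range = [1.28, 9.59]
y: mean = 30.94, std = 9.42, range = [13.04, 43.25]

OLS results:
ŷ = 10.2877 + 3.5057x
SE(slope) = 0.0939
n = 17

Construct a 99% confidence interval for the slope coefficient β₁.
The 99% CI for β₁ is (3.2290, 3.7824)

Confidence interval for the slope:

The 99% CI for β₁ is: β̂₁ ± t*(α/2, n-2) × SE(β̂₁)

Step 1: Find critical t-value
- Confidence level = 0.99
- Degrees of freedom = n - 2 = 17 - 2 = 15
- t*(α/2, 15) = 2.9467

Step 2: Calculate margin of error
Margin = 2.9467 × 0.0939 = 0.2767

Step 3: Construct interval
CI = 3.5057 ± 0.2767
CI = (3.2290, 3.7824)

Interpretation: intervals built this way capture the true β₁ in 99% of repeated samples; here the plausible range for the per-unit effect of x on y is 3.2290 to 3.7824.
Since 0 is outside the interval, a two-sided test at α = 0.01 would reject H₀: β₁ = 0.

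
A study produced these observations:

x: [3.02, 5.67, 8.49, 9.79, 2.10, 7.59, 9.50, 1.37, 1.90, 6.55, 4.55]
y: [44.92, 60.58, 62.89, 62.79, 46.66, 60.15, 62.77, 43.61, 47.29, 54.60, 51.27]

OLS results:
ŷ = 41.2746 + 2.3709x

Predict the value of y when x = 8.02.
ŷ = 60.2892

Plug x = 8.02 into the fitted line:

ŷ = 41.2746 + 2.3709 × 8.02
ŷ = 41.2746 + 19.0146
ŷ = 60.2892

This is the fitted mean response at that x — an individual observation would come with a wider prediction interval.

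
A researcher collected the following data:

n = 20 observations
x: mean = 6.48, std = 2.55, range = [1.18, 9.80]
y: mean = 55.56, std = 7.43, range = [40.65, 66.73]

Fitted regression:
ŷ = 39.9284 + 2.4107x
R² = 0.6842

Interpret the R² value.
The model explains 68.42% of the variance in y (R² = 0.6842), leaving 31.58% unexplained; the fit is moderate.

R² (coefficient of determination) measures the proportion of variance in y explained by the regression model.

Here R² = 0.6842:
- Explained: 68.42% of the variation in y
- Unexplained (residual): 100% − 68.42% = 31.58%
- Rule of thumb (below 0.3 weak; 0.3 to below 0.7 moderate; 0.7 and above strong) → moderate

Note: R² never decreases when predictors are added, so it should not be used alone to compare models of different size.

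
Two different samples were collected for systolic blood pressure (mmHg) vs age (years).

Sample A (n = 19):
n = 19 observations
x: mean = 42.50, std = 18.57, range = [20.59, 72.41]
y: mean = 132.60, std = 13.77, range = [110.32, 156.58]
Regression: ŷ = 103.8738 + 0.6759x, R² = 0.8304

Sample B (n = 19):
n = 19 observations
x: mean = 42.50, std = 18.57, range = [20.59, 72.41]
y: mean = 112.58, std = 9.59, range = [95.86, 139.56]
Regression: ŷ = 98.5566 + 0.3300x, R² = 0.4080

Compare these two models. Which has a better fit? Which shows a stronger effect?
Model A has the better fit (R² = 0.8304 vs 0.4080). Model A shows the stronger effect (|β₁| = 0.6759 vs 0.3300).

Model Comparison:

Fit — compare R²:
- Model A: R² = 0.8304 → 83.04% of variance in blood pressure explained
- Model B: R² = 0.4080 → 40.80% of variance in blood pressure explained
- 0.8304 > 0.4080 → Model A has the better fit

Strength of effect — compare |β₁|:
- Model A: β₁ = 0.6759 → predicted blood pressure rises 0.6759 mmHg per additional year of age
- Model B: β₁ = 0.3300 → predicted blood pressure rises 0.3300 mmHg per additional year of age
- |0.6759| > |0.3300| → Model A shows the stronger marginal effect

Notes:
- A steeper slope doesn't make a better model if the scatter around the line is large.
- A better fit (higher R²) doesn't necessarily mean a more important relationship.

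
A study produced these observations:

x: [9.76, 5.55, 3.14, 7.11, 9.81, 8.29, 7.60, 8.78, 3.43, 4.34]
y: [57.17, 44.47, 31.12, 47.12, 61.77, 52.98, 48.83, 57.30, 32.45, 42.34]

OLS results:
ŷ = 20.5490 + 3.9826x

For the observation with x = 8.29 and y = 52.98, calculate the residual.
Residual = -0.5848

The residual is the difference between the actual value and the predicted value:

Residual = y - ŷ

Step 1: Calculate predicted value
ŷ = 20.5490 + 3.9826 × 8.29
ŷ = 53.5648

Step 2: Calculate residual
Residual = 52.98 - 53.5648
Residual = -0.5848

The residual is negative, so the observed y = 52.98 sits below the regression line (the line overestimates it by 0.5848).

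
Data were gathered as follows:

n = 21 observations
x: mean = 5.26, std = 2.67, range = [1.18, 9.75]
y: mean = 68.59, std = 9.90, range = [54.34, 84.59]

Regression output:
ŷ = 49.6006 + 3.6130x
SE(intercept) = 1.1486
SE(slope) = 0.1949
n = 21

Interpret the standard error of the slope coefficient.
The slope 3.6130 is pinned down to within about ±0.1949 (one SE) by these data — relative uncertainty 5.4%, i.e. precise.

What SE measures:
- The standard error quantifies the sampling variability of the coefficient estimate
- It is the estimated standard deviation of β̂₁ across hypothetical repeated samples of the same size
- Smaller SE → more precise estimate

Relative precision:
- SE / |β̂₁| = 0.1949 / 3.6130 = 5.4%
- Rule of thumb (under 20%: precise; 20% to under 50%: moderately precise; 50% or more: imprecise) → precise

Link to the t-test: t = β̂₁ / SE(β̂₁) = 3.6130 / 0.1949 = 18.5377, the statistic for H₀: β₁ = 0.

What drives SE(β̂₁): larger n (here n = 21) → smaller SE.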